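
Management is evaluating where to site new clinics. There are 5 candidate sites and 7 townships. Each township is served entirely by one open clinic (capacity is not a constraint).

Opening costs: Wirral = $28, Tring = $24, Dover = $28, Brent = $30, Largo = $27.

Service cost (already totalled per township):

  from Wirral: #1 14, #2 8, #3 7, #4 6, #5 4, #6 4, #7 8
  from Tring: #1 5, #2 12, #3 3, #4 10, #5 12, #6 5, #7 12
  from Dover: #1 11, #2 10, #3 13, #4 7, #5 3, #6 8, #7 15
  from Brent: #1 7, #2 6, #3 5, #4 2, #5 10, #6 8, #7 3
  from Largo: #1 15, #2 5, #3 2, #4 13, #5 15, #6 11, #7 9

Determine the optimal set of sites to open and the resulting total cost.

For any fixed open set, each township goes to its cheapest open site; total = fixed + service.
{Brent}: #1→Brent 7, #2→Brent 6, #3→Brent 5, #4→Brent 2, #5→Brent 10, #6→Brent 8, #7→Brent 3. Service 41; fixed 30; total 71.
{Wirral}: #1→Wirral 14, #2→Wirral 8, #3→Wirral 7, #4→Wirral 6, #5→Wirral 4, #6→Wirral 4, #7→Wirral 8. Service 51; fixed 28; total 79.
{Tring}: #1→Tring 5, #2→Tring 12, #3→Tring 3, #4→Tring 10, #5→Tring 12, #6→Tring 5, #7→Tring 12. Service 59; fixed 24; total 83.
{Wirral, Tring, Dover, Brent, Largo}: service 24 + fixed 137 = 161
No other subset beats 71.

Open Brent only; minimum total cost 71.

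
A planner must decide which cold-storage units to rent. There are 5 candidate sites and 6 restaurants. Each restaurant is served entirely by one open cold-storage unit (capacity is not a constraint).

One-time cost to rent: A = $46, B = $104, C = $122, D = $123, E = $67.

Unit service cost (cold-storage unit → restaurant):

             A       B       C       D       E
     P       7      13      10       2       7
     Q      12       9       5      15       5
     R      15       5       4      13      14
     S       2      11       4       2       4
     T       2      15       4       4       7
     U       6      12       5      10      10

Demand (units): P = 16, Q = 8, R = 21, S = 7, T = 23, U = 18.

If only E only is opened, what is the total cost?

Each restaurant is assigned to its cheapest site among the open ones.
{E}: P→E 7·16=112, Q→E 5·8=40, R→E 14·21=294, S→E 4·7=28, T→E 7·23=161, U→E 10·18=180. Service 815; fixed 67; total 882.

Total cost: 882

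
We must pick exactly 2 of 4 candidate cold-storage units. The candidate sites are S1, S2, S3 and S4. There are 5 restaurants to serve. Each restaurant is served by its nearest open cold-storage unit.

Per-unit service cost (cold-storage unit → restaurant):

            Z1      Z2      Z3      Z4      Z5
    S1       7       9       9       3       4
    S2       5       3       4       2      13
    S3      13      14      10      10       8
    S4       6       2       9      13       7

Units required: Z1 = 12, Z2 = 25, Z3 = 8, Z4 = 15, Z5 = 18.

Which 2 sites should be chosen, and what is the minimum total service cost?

With exactly 2 open, each restaurant uses its cheapest among the chosen.
{S1, S2}: Z1→S2 5·12=60, Z2→S2 3·25=75, Z3→S2 4·8=32, Z4→S2 2·15=30, Z5→S1 4·18=72. Service cost 269.
{S2, S4}: service cost 298
{S1, S4}: service cost 311
Among all 6 size-2 choices, {S1, S2} is lowest.

Choose S1 and S2; total service cost 269.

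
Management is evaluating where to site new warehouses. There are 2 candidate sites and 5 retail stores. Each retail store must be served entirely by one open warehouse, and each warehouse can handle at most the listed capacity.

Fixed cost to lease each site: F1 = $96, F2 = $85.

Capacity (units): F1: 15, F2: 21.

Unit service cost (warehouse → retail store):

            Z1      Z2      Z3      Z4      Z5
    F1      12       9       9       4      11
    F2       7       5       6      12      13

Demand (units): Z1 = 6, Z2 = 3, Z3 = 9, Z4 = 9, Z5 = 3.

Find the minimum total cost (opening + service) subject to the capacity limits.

Open {F1, F2}: Z1→F2 7·6=42, Z2→F2 5·3=15, Z3→F2 6·9=54, Z4→F1 4·9=36, Z5→F1 11·3=33.
Loads: F1 carries 12/15, F2 carries 18/21. Service 180; fixed 181; total 361.
Next best feasible plan costs 367.

Minimum total cost: 361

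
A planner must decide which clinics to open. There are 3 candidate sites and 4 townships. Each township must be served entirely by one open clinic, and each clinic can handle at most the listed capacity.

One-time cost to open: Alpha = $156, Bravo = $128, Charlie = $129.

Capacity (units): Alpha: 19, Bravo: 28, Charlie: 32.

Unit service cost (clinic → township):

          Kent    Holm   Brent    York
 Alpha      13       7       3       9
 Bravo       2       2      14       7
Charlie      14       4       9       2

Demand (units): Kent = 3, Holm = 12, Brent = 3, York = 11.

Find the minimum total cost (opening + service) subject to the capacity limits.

Open {Charlie}: Kent→Charlie 14·3=42, Holm→Charlie 4·12=48, Brent→Charlie 9·3=27, York→Charlie 2·11=22.
Loads: Charlie carries 29/32. Service 139; fixed 129; total 268.
Next best feasible plan costs 336.

Minimum total cost: 268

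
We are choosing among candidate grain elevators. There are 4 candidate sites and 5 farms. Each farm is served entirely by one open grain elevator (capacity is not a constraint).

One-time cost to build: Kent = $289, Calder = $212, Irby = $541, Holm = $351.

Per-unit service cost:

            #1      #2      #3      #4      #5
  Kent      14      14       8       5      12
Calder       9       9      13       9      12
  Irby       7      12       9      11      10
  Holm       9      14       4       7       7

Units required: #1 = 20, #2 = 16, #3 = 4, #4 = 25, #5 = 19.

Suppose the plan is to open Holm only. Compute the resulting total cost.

Total cost: 1079

Each farm is assigned to its cheapest site among the open ones.
{Holm}: #1→Holm 9·20=180, #2→Holm 14·16=224, #3→Holm 4·4=16, #4→Holm 7·25=175, #5→Holm 7·19=133. Service 728; fixed 351; total 1079.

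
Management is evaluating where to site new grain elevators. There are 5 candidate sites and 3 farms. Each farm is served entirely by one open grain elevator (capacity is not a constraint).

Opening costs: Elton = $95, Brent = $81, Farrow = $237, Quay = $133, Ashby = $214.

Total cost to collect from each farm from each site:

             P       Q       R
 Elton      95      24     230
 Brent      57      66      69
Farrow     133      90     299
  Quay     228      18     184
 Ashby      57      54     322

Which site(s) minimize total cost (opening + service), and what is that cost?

Open Brent only; minimum total cost 273.

For any fixed open set, each farm goes to its cheapest open site; total = fixed + service.
{Brent}: P→Brent 57, Q→Brent 66, R→Brent 69. Service 192; fixed 81; total 273.
{Elton, Brent}: P→Brent 57, Q→Elton 24, R→Brent 69. Service 150; fixed 176; total 326.
{Brent, Quay}: service 144 + fixed 214 = 358
{Elton, Brent, Farrow, Quay, Ashby}: P→Brent 57, Q→Quay 18, R→Brent 69. Service 144; fixed 760; total 904.
No other subset beats 273.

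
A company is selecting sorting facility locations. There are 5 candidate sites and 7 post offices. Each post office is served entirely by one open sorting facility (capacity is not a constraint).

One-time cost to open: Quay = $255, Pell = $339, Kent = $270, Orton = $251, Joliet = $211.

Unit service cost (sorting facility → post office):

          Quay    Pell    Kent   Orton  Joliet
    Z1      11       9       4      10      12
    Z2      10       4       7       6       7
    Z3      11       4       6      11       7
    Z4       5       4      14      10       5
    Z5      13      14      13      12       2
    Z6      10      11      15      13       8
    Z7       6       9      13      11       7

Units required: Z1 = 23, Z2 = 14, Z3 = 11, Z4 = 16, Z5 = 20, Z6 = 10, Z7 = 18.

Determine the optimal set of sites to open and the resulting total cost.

Open Joliet only; minimum total cost 988.

For any fixed open set, each post office goes to its cheapest open site; total = fixed + service.
{Joliet}: Z1→Joliet 12·23=276, Z2→Joliet 7·14=98, Z3→Joliet 7·11=77, Z4→Joliet 5·16=80, Z5→Joliet 2·20=40, Z6→Joliet 8·10=80, Z7→Joliet 7·18=126. Service 777; fixed 211; total 988.
{Kent, Joliet}: Z1→Kent 4·23=92, Z2→Kent 7·14=98, Z3→Kent 6·11=66, Z4→Joliet 5·16=80, Z5→Joliet 2·20=40, Z6→Joliet 8·10=80, Z7→Joliet 7·18=126. Service 582; fixed 481; total 1063.
{Pell, Joliet}: Z1→Pell 9·23=207, Z2→Pell 4·14=56, Z3→Pell 4·11=44, Z4→Pell 4·16=64, Z5→Joliet 2·20=40, Z6→Joliet 8·10=80, Z7→Joliet 7·18=126. Service 617; fixed 550; total 1167.
{Quay, Pell, Kent, Orton, Joliet}: service 484 + fixed 1326 = 1810
No other subset beats 988.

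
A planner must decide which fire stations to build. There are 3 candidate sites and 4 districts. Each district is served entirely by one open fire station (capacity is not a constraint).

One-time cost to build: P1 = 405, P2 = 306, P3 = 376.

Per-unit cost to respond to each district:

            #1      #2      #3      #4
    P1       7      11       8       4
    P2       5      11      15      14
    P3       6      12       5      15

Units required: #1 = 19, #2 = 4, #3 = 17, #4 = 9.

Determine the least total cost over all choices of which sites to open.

For any fixed open set, each district goes to its cheapest open site; total = fixed + service.
{P1}: #1→P1 7·19=133, #2→P1 11·4=44, #3→P1 8·17=136, #4→P1 4·9=36. Service 349; fixed 405; total 754.
{P3}: service 382 + fixed 376 = 758
{P2}: service 520 + fixed 306 = 826
{P1, P2, P3}: #1→P2 5·19=95, #2→P1 11·4=44, #3→P3 5·17=85, #4→P1 4·9=36. Service 260; fixed 1087; total 1347.
(All 7 nonempty subsets were checked; P1 only is lowest.)

Minimum total cost: 754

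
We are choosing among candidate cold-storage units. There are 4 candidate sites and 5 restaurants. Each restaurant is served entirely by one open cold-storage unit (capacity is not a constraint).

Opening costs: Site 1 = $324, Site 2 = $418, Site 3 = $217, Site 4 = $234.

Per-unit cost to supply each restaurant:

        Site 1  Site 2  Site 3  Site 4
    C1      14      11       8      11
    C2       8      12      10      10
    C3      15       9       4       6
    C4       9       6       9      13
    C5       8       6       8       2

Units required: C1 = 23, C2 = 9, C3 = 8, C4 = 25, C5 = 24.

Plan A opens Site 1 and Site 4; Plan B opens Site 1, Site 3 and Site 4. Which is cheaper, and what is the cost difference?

Plan A is cheaper by 132.

Plan A: {Site 1, Site 4}: C1→Site 4 11·23=253, C2→Site 1 8·9=72, C3→Site 4 6·8=48, C4→Site 1 9·25=225, C5→Site 4 2·24=48. Service 646; fixed 558; total 1204.
Plan B: {Site 1, Site 3, Site 4}: C1→Site 3 8·23=184, C2→Site 1 8·9=72, C3→Site 3 4·8=32, C4→Site 1 9·25=225, C5→Site 4 2·24=48. Service 561; fixed 775; total 1336.
Difference: |1204 − 1336| = 132.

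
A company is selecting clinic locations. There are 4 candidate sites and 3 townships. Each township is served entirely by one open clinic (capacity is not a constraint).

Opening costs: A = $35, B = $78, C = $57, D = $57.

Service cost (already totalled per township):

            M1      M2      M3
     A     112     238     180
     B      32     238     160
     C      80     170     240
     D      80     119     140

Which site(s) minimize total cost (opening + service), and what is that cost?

For any fixed open set, each township goes to its cheapest open site; total = fixed + service.
{D}: M1→D 80, M2→D 119, M3→D 140. Service 339; fixed 57; total 396.
{B, D}: service 291 + fixed 135 = 426
{A, D}: service 339 + fixed 92 = 431
{A, B, C, D}: service 291 + fixed 227 = 518
(All 15 nonempty subsets were checked; D only is lowest.)

Open D only; minimum total cost 396.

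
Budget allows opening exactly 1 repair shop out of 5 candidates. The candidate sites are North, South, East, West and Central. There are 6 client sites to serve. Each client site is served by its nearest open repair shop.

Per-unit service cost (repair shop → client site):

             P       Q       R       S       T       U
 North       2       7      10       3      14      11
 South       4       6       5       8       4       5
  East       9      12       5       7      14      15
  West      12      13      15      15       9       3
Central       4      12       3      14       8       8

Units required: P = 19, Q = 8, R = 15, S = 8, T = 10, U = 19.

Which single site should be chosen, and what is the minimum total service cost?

Choose South only; total service cost 398.

With exactly 1 open, each client site uses its cheapest among the chosen.
{South}: P→South 4·19=76, Q→South 6·8=48, R→South 5·15=75, S→South 8·8=64, T→South 4·10=40, U→South 5·19=95. Service cost 398.
{Central}: service cost 561
{North}: service cost 617
Among all 5 size-1 choices, {South} is lowest.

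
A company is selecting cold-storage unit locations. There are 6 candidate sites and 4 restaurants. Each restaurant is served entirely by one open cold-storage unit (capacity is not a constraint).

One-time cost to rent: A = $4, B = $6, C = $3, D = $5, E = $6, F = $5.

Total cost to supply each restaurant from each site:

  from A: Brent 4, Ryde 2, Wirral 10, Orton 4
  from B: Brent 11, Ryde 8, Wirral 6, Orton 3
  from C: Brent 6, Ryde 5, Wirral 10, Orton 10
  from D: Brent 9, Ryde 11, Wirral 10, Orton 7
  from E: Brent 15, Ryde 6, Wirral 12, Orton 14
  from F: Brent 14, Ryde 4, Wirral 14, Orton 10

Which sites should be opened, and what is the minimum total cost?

Open A only; minimum total cost 24.

For any fixed open set, each restaurant goes to its cheapest open site; total = fixed + service.
{A}: Brent→A 4, Ryde→A 2, Wirral→A 10, Orton→A 4. Service 20; fixed 4; total 24.
{A, B}: Brent→A 4, Ryde→A 2, Wirral→B 6, Orton→B 3. Service 15; fixed 10; total 25.
{A, C}: service 20 + fixed 7 = 27
{A, B, C, D, E, F}: service 15 + fixed 29 = 44
No other subset beats 24.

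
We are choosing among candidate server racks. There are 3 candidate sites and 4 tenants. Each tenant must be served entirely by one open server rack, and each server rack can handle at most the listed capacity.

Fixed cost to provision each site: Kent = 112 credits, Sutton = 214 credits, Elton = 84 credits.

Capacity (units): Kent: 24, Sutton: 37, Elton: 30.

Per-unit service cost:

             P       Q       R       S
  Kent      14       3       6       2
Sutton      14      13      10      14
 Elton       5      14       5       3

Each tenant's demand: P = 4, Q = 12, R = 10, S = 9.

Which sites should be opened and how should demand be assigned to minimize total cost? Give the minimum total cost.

Open {Kent, Elton}: P→Elton 5·4=20, Q→Kent 3·12=36, R→Elton 5·10=50, S→Kent 2·9=18.
Loads: Kent carries 21/24, Elton carries 14/30. Service 124; fixed 196; total 320.
Next best feasible plan costs 329.

Minimum total cost: 320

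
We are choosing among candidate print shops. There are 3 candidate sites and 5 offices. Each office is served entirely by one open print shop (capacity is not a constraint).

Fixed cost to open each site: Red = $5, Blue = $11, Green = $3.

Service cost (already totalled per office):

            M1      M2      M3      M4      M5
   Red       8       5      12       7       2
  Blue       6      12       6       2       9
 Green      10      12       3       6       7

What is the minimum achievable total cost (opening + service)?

Minimum total cost: 32

For any fixed open set, each office goes to its cheapest open site; total = fixed + service.
{Red, Green}: M1→Red 8, M2→Red 5, M3→Green 3, M4→Green 6, M5→Red 2. Service 24; fixed 8; total 32.
{Red, Blue}: service 21 + fixed 16 = 37
{Red, Blue, Green}: M1→Blue 6, M2→Red 5, M3→Green 3, M4→Blue 2, M5→Red 2. Service 18; fixed 19; total 37.
{Green}: service 38 + fixed 3 = 41
(All 7 nonempty subsets were checked; Red and Green is lowest.)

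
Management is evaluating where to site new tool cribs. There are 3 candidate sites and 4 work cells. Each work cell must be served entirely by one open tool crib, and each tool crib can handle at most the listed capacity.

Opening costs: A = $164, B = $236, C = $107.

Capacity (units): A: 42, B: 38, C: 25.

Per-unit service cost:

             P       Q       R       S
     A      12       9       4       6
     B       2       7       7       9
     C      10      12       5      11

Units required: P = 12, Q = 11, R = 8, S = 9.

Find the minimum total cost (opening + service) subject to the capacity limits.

Minimum total cost: 493

Open {A}: P→A 12·12=144, Q→A 9·11=99, R→A 4·8=32, S→A 6·9=54.
Loads: A carries 40/42. Service 329; fixed 164; total 493.
Next best feasible plan costs 565.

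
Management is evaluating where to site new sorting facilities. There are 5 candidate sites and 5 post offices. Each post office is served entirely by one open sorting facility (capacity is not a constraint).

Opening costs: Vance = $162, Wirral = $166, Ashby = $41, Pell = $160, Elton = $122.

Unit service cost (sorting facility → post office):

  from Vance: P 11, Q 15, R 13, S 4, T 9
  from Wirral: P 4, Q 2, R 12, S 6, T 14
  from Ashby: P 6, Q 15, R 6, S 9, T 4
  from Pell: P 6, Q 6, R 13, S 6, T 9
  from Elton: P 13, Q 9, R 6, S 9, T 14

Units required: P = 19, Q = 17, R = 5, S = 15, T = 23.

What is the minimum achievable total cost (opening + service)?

Minimum total cost: 529

For any fixed open set, each post office goes to its cheapest open site; total = fixed + service.
{Wirral, Ashby}: P→Wirral 4·19=76, Q→Wirral 2·17=34, R→Ashby 6·5=30, S→Wirral 6·15=90, T→Ashby 4·23=92. Service 322; fixed 207; total 529.
{Ashby, Pell}: service 428 + fixed 201 = 629
{Wirral, Ashby, Elton}: service 322 + fixed 329 = 651
{Vance, Wirral, Ashby, Pell, Elton}: service 292 + fixed 651 = 943
No other subset beats 529.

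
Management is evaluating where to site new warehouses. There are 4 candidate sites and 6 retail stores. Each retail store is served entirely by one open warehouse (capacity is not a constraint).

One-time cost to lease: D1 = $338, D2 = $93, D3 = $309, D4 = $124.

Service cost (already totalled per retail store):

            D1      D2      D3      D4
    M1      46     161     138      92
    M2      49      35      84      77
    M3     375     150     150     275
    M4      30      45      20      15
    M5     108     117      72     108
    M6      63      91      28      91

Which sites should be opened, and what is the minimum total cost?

Open D2 only; minimum total cost 692.

For any fixed open set, each retail store goes to its cheapest open site; total = fixed + service.
{D2}: M1→D2 161, M2→D2 35, M3→D2 150, M4→D2 45, M5→D2 117, M6→D2 91. Service 599; fixed 93; total 692.
{D2, D4}: M1→D4 92, M2→D2 35, M3→D2 150, M4→D4 15, M5→D4 108, M6→D2 91. Service 491; fixed 217; total 708.
{D4}: service 658 + fixed 124 = 782
{D1, D2, D3, D4}: service 346 + fixed 864 = 1210
(All 15 nonempty subsets were checked; D2 only is lowest.)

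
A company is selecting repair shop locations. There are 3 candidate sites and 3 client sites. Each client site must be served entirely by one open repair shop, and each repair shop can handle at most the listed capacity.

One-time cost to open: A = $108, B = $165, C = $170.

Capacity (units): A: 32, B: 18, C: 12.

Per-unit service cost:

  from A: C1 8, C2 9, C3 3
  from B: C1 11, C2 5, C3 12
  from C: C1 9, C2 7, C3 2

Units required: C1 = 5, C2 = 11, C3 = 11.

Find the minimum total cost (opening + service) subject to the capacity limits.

Open {A}: C1→A 8·5=40, C2→A 9·11=99, C3→A 3·11=33.
Loads: A carries 27/32. Service 172; fixed 108; total 280.
Next best feasible plan costs 401.

Minimum total cost: 280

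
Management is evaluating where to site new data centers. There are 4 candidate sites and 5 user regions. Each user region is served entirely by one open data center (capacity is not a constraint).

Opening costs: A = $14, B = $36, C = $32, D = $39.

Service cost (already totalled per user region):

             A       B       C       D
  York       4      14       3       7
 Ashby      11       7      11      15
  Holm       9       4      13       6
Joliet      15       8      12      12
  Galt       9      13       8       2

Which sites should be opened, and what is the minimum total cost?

Open A only; minimum total cost 62.

For any fixed open set, each user region goes to its cheapest open site; total = fixed + service.
{A}: York→A 4, Ashby→A 11, Holm→A 9, Joliet→A 15, Galt→A 9. Service 48; fixed 14; total 62.
{C}: service 47 + fixed 32 = 79
{D}: service 42 + fixed 39 = 81
{A, B, C, D}: York→C 3, Ashby→B 7, Holm→B 4, Joliet→B 8, Galt→D 2. Service 24; fixed 121; total 145.
No other subset beats 62.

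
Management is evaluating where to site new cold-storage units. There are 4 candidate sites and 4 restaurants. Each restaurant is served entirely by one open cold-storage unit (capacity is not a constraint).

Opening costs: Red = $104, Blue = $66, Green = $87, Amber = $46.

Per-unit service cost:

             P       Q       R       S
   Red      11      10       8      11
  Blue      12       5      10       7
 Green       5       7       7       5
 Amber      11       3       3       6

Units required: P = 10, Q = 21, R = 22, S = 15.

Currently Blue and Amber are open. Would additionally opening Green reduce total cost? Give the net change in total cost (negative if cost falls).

No — net change +12 (cost rises by 12).

Current service cost with {Blue, Amber}: 329.
Adding Green: each restaurant re-picks its cheapest; new service cost 254, saving 75.
Extra fixed cost: 87. Net change = 87 − 75 = 12.
(Totals: 441 → 453.)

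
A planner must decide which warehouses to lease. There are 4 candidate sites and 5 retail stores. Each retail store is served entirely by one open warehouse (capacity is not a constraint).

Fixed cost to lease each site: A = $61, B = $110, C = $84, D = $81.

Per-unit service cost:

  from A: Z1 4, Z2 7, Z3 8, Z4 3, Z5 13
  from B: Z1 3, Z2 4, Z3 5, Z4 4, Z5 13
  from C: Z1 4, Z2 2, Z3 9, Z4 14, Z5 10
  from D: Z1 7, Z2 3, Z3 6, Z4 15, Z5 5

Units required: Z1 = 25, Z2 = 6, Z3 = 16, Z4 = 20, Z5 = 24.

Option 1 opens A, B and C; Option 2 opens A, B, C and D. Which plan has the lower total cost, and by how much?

Option 2 is cheaper by 39.

Option 1: {A, B, C}: Z1→B 3·25=75, Z2→C 2·6=12, Z3→B 5·16=80, Z4→A 3·20=60, Z5→C 10·24=240. Service 467; fixed 255; total 722.
Option 2: {A, B, C, D}: Z1→B 3·25=75, Z2→C 2·6=12, Z3→B 5·16=80, Z4→A 3·20=60, Z5→D 5·24=120. Service 347; fixed 336; total 683.
Difference: |722 − 683| = 39.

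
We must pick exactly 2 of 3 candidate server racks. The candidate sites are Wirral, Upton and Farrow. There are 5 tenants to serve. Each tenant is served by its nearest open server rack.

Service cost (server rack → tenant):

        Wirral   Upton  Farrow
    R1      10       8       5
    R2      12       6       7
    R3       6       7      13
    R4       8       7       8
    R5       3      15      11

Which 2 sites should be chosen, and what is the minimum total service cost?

Choose Wirral and Farrow; total service cost 29.

With exactly 2 open, each tenant uses its cheapest among the chosen.
{Wirral, Farrow}: R1→Farrow 5, R2→Farrow 7, R3→Wirral 6, R4→Wirral 8, R5→Wirral 3. Service cost 29.
{Wirral, Upton}: service cost 30
{Upton, Farrow}: service cost 36
Among all 3 size-2 choices, {Wirral, Farrow} is lowest.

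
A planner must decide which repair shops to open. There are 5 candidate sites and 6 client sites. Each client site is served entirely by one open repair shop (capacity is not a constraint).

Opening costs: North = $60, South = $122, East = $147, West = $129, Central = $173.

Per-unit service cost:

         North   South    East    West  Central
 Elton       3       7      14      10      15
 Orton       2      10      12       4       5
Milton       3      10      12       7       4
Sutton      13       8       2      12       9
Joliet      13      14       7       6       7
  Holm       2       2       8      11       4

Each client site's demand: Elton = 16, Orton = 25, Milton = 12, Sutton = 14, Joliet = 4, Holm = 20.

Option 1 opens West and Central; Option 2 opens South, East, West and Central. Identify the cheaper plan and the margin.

Option 1: {West, Central}: Elton→West 10·16=160, Orton→West 4·25=100, Milton→Central 4·12=48, Sutton→Central 9·14=126, Joliet→West 6·4=24, Holm→Central 4·20=80. Service 538; fixed 302; total 840.
Option 2: {South, East, West, Central}: Elton→South 7·16=112, Orton→West 4·25=100, Milton→Central 4·12=48, Sutton→East 2·14=28, Joliet→West 6·4=24, Holm→South 2·20=40. Service 352; fixed 571; total 923.
Difference: |840 − 923| = 83.

Option 1 is cheaper by 83.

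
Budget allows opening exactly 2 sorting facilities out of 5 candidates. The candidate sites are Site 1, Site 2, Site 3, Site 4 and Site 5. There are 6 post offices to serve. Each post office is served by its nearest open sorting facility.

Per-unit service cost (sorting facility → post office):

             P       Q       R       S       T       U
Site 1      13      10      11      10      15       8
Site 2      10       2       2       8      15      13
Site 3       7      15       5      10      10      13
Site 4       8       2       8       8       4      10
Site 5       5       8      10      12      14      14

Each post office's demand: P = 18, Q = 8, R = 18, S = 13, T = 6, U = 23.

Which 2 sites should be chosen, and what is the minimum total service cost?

With exactly 2 open, each post office uses its cheapest among the chosen.
{Site 2, Site 4}: P→Site 4 8·18=144, Q→Site 2 2·8=16, R→Site 2 2·18=36, S→Site 2 8·13=104, T→Site 4 4·6=24, U→Site 4 10·23=230. Service cost 554.
{Site 3, Site 4}: service cost 590
{Site 4, Site 5}: service cost 608
Among all 10 size-2 choices, {Site 2, Site 4} is lowest.

Choose Site 2 and Site 4; total service cost 554.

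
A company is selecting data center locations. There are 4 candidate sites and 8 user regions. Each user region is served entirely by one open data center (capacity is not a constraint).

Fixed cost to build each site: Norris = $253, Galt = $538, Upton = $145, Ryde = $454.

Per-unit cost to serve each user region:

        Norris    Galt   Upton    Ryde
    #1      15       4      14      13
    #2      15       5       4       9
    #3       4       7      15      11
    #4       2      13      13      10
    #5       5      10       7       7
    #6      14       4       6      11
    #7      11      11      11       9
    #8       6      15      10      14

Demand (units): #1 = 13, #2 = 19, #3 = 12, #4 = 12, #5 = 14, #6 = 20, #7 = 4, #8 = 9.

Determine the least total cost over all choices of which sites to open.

Minimum total cost: 1016

For any fixed open set, each user region goes to its cheapest open site; total = fixed + service.
{Norris, Upton}: #1→Upton 14·13=182, #2→Upton 4·19=76, #3→Norris 4·12=48, #4→Norris 2·12=24, #5→Norris 5·14=70, #6→Upton 6·20=120, #7→Norris 11·4=44, #8→Norris 6·9=54. Service 618; fixed 398; total 1016.
{Upton}: #1→Upton 14·13=182, #2→Upton 4·19=76, #3→Upton 15·12=180, #4→Upton 13·12=156, #5→Upton 7·14=98, #6→Upton 6·20=120, #7→Upton 11·4=44, #8→Upton 10·9=90. Service 946; fixed 145; total 1091.
{Norris}: service 1000 + fixed 253 = 1253
{Norris, Galt, Upton, Ryde}: service 440 + fixed 1390 = 1830
No other subset beats 1016.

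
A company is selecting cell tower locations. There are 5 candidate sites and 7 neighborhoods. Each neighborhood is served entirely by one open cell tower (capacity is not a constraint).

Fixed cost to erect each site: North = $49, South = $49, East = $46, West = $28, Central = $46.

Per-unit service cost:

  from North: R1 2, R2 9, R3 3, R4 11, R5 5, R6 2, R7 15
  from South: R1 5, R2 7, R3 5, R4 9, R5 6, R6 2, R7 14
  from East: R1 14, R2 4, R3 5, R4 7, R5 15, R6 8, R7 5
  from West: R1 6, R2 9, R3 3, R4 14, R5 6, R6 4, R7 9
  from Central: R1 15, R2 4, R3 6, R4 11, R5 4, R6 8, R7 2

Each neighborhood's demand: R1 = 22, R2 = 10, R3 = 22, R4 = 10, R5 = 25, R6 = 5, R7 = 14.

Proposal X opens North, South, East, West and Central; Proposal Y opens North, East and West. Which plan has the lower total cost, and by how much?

Proposal Y is cheaper by 28.

Proposal X: {North, South, East, West, Central}: R1→North 2·22=44, R2→East 4·10=40, R3→North 3·22=66, R4→East 7·10=70, R5→Central 4·25=100, R6→North 2·5=10, R7→Central 2·14=28. Service 358; fixed 218; total 576.
Proposal Y: {North, East, West}: R1→North 2·22=44, R2→East 4·10=40, R3→North 3·22=66, R4→East 7·10=70, R5→North 5·25=125, R6→North 2·5=10, R7→East 5·14=70. Service 425; fixed 123; total 548.
Difference: |576 − 548| = 28.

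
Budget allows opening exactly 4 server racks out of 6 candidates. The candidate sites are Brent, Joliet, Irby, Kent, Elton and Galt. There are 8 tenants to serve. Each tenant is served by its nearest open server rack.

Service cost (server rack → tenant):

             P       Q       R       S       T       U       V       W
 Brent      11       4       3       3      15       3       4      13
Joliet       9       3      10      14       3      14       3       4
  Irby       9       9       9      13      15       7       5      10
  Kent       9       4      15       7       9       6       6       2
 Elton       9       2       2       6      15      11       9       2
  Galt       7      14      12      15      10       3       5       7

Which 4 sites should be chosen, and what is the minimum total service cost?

With exactly 4 open, each tenant uses its cheapest among the chosen.
{Brent, Joliet, Elton, Galt}: P→Galt 7, Q→Elton 2, R→Elton 2, S→Brent 3, T→Joliet 3, U→Brent 3, V→Joliet 3, W→Elton 2. Service cost 25.
{Brent, Joliet, Irby, Elton}: service cost 27
{Brent, Joliet, Kent, Elton}: service cost 27
Among all 15 size-4 choices, {Brent, Joliet, Elton, Galt} is lowest.

Choose Brent, Joliet, Elton and Galt; total service cost 25.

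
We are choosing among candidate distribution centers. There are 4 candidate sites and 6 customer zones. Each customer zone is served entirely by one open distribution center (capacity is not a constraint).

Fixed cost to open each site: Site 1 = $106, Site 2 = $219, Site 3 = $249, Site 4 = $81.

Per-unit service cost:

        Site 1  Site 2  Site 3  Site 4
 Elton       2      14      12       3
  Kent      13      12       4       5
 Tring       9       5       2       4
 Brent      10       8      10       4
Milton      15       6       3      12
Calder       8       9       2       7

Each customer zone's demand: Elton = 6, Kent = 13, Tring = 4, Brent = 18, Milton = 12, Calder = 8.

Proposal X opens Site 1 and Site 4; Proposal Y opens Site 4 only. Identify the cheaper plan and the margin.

Proposal Y is cheaper by 100.

Proposal X: {Site 1, Site 4}: Elton→Site 1 2·6=12, Kent→Site 4 5·13=65, Tring→Site 4 4·4=16, Brent→Site 4 4·18=72, Milton→Site 4 12·12=144, Calder→Site 4 7·8=56. Service 365; fixed 187; total 552.
Proposal Y: {Site 4}: Elton→Site 4 3·6=18, Kent→Site 4 5·13=65, Tring→Site 4 4·4=16, Brent→Site 4 4·18=72, Milton→Site 4 12·12=144, Calder→Site 4 7·8=56. Service 371; fixed 81; total 452.
Difference: |552 − 452| = 100.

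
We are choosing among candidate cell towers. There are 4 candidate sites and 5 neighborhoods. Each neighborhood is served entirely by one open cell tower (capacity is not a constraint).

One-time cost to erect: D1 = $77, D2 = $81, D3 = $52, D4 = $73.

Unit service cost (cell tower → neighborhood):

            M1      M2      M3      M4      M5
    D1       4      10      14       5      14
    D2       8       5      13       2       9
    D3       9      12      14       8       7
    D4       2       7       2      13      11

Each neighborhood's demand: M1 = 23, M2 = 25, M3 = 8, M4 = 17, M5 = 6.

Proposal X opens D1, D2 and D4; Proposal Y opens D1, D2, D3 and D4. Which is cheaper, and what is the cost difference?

Proposal X: {D1, D2, D4}: M1→D4 2·23=46, M2→D2 5·25=125, M3→D4 2·8=16, M4→D2 2·17=34, M5→D2 9·6=54. Service 275; fixed 231; total 506.
Proposal Y: {D1, D2, D3, D4}: M1→D4 2·23=46, M2→D2 5·25=125, M3→D4 2·8=16, M4→D2 2·17=34, M5→D3 7·6=42. Service 263; fixed 283; total 546.
Difference: |506 − 546| = 40.

Proposal X is cheaper by 40.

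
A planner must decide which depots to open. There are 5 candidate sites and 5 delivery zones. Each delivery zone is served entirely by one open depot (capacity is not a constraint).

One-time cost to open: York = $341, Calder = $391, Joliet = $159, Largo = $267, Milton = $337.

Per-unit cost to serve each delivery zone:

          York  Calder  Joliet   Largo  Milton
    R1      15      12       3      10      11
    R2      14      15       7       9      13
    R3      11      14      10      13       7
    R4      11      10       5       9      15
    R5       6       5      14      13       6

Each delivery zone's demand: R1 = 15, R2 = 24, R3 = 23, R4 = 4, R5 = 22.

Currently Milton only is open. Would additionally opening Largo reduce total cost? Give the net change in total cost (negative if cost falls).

No — net change +132 (cost rises by 132).

Current service cost with {Milton}: 830.
Adding Largo: each delivery zone re-picks its cheapest; new service cost 695, saving 135.
Extra fixed cost: 267. Net change = 267 − 135 = 132.
(Totals: 1167 → 1299.)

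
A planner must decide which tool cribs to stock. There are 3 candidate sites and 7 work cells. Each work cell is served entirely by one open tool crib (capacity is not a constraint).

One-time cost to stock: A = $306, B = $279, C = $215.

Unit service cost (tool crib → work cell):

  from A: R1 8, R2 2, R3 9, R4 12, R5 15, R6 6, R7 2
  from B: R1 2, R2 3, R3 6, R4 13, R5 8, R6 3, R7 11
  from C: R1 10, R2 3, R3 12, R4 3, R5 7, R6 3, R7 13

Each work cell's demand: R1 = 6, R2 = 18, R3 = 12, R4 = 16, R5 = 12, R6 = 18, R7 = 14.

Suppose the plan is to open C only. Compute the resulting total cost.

Total cost: 841

Each work cell is assigned to its cheapest site among the open ones.
{C}: R1→C 10·6=60, R2→C 3·18=54, R3→C 12·12=144, R4→C 3·16=48, R5→C 7·12=84, R6→C 3·18=54, R7→C 13·14=182. Service 626; fixed 215; total 841.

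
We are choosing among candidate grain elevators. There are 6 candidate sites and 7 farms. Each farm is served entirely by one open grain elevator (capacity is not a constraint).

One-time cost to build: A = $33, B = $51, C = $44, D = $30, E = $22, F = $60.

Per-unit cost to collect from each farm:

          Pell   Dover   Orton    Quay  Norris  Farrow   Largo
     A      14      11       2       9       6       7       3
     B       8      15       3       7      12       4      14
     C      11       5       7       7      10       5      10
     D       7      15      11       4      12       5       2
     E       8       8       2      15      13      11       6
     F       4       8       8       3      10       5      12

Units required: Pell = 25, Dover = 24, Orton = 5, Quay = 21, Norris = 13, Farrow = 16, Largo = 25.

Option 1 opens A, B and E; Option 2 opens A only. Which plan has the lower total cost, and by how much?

Option 1: {A, B, E}: Pell→B 8·25=200, Dover→E 8·24=192, Orton→A 2·5=10, Quay→B 7·21=147, Norris→A 6·13=78, Farrow→B 4·16=64, Largo→A 3·25=75. Service 766; fixed 106; total 872.
Option 2: {A}: Pell→A 14·25=350, Dover→A 11·24=264, Orton→A 2·5=10, Quay→A 9·21=189, Norris→A 6·13=78, Farrow→A 7·16=112, Largo→A 3·25=75. Service 1078; fixed 33; total 1111.
Difference: |872 − 1111| = 239.

Option 1 is cheaper by 239.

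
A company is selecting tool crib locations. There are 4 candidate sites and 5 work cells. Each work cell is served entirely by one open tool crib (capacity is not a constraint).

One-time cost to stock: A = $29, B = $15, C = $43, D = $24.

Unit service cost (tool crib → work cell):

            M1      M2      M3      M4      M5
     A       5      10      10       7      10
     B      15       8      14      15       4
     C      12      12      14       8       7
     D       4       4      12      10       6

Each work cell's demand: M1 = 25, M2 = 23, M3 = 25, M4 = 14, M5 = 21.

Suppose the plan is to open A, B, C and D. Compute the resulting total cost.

Each work cell is assigned to its cheapest site among the open ones.
{A, B, C, D}: M1→D 4·25=100, M2→D 4·23=92, M3→A 10·25=250, M4→A 7·14=98, M5→B 4·21=84. Service 624; fixed 111; total 735.

Total cost: 735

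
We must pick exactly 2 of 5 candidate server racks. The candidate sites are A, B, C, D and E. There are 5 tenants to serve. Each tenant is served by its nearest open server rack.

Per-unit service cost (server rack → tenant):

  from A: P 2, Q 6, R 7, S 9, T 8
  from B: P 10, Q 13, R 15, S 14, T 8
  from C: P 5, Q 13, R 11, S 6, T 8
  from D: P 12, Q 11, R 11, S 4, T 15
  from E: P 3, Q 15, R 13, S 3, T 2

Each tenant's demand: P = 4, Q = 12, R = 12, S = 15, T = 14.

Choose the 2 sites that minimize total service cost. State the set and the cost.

With exactly 2 open, each tenant uses its cheapest among the chosen.
{A, E}: P→A 2·4=8, Q→A 6·12=72, R→A 7·12=84, S→E 3·15=45, T→E 2·14=28. Service cost 237.
{A, D}: service cost 336
{D, E}: service cost 349
Among all 10 size-2 choices, {A, E} is lowest.

Choose A and E; total service cost 237.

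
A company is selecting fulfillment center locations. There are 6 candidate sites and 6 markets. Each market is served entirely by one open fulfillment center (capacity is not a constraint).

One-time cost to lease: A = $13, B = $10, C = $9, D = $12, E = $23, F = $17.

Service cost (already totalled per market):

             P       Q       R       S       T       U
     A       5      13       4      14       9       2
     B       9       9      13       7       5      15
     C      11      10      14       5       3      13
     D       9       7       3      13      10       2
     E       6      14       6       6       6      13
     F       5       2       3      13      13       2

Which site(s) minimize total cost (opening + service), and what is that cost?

Open C and F; minimum total cost 46.

For any fixed open set, each market goes to its cheapest open site; total = fixed + service.
{C, F}: P→F 5, Q→F 2, R→F 3, S→C 5, T→C 3, U→F 2. Service 20; fixed 26; total 46.
{C, D}: P→D 9, Q→D 7, R→D 3, S→C 5, T→C 3, U→D 2. Service 29; fixed 21; total 50.
{A, C}: P→A 5, Q→C 10, R→A 4, S→C 5, T→C 3, U→A 2. Service 29; fixed 22; total 51.
{A, B, C, D, E, F}: service 20 + fixed 84 = 104
No other subset beats 46.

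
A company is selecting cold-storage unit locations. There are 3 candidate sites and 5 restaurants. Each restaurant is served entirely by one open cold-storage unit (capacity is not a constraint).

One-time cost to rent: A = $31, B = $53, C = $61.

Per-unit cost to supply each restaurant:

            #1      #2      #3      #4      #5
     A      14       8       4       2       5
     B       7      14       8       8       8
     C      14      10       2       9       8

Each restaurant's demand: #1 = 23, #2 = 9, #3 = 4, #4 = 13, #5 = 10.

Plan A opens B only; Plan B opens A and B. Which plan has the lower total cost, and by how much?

Plan B is cheaper by 147.

Plan A: {B}: #1→B 7·23=161, #2→B 14·9=126, #3→B 8·4=32, #4→B 8·13=104, #5→B 8·10=80. Service 503; fixed 53; total 556.
Plan B: {A, B}: #1→B 7·23=161, #2→A 8·9=72, #3→A 4·4=16, #4→A 2·13=26, #5→A 5·10=50. Service 325; fixed 84; total 409.
Difference: |556 − 409| = 147.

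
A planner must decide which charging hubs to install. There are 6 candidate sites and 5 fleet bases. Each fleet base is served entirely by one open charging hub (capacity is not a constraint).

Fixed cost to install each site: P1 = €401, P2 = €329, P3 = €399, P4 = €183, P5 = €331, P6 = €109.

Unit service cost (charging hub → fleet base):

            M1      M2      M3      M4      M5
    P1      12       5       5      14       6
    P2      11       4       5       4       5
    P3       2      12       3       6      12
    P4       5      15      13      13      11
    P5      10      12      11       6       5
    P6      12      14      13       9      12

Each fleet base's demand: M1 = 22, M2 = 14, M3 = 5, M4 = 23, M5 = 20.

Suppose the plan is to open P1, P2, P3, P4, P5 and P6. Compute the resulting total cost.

Total cost: 2059

Each fleet base is assigned to its cheapest site among the open ones.
{P1, P2, P3, P4, P5, P6}: M1→P3 2·22=44, M2→P2 4·14=56, M3→P3 3·5=15, M4→P2 4·23=92, M5→P2 5·20=100. Service 307; fixed 1752; total 2059.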